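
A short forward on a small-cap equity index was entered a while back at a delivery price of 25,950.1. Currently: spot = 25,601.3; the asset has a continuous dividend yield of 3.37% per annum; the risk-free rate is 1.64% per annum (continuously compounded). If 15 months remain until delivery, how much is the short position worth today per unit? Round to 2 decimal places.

Current fair forward for the remaining 15 months: F = S·e^((r − q)·T), (r − q) = 0.0164 − 0.0337 = -0.0173
F = 25601.3 · e^(-0.0173 × 15/12) = 25601.3 × 0.97860714 = 25053.6150
Value of long forward = (F − K)·e^(−rT) = (25053.6150 − 25950.1) · e^(−0.0164·15/12)
= -896.4850 × 0.97970870 = -878.29
Short position value = −(long value) = 878.29

878.29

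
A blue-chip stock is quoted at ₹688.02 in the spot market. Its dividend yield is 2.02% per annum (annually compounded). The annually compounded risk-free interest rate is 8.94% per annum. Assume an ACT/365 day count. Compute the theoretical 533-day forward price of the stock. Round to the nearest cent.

F = S · (1+r)^T / (1+q)^T
= 688.02 × 1.133193 / 1.029634 = 688.02 × 1.100578
F = ₹757.22

₹757.22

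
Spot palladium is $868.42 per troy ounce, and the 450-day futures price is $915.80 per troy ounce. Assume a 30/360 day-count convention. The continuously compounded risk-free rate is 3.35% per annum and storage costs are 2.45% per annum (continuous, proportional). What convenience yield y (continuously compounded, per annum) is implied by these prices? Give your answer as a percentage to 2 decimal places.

F = S·e^((r+u−y)T) ⇒ (r+u−y) = ln(F/S)/T
ln(915.80/868.42) = 0.053123; /T ⇒ 0.042498
y = r + u − ln(F/S)/T = 0.0335 + 0.0245 − 0.042498 = 0.015502
y = 1.55%

1.55%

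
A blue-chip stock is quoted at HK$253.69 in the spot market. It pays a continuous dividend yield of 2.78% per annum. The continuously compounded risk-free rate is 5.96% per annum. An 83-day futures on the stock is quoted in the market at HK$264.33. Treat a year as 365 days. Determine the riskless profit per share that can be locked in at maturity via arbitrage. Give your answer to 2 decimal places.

HK$8.80 per share

Fair futures: F* = S·e^(carry·T), with carry = (r − q) = 0.0596 − 0.0278 = 0.0318
F* = 253.69 · e^(0.0318 × 83/365) = 253.69 · e^0.007231 = 253.69 × 1.007257 = HK$255.5310
Market HK$264.33 > fair HK$255.5310: forward overpriced → cash-and-carry (buy spot, short the forward).
At maturity, profit = |F_mkt − F*| = |264.33 − 255.5310| = HK$8.80 per share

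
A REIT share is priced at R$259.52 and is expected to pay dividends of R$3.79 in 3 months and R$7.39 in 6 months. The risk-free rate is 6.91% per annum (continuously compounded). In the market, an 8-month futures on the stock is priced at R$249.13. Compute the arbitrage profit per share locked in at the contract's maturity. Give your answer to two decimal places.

PV(dividends) I = 3.79·e^(−0.0691·3/12) + 7.39·e^(−0.0691·6/12) = 10.8641
Fair futures F* = (S − I)·e^(rT) = (259.52 − 10.8641)·e^0.046067 = 248.6559 × 1.047145 = 260.3788
Market R$249.13 < fair 260.3788: forward underpriced → reverse cash-and-carry (short the stock, invest proceeds at r, pay the dividends, go long the forward).
Profit at T = |F_mkt − F*| = |249.13 − 260.3788| = R$11.25 per share

R$11.25 per share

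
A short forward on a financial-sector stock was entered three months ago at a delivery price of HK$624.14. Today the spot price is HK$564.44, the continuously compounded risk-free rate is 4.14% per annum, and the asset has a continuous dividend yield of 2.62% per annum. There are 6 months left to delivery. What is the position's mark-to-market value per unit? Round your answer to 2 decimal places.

HK$54.26

Current fair forward for the remaining 6 months: F = S·e^((r − q)·T), (r − q) = 0.0414 − 0.0262 = 0.0152
F = 564.44 · e^(0.0152 × 6/12) = 564.44 × 1.007629 = 568.7461
Value of long forward = (F − K)·e^(−rT) = (568.7461 − 624.14) · e^(−0.0414·6/12)
= -55.3939 × 0.979513 = -54.26
Short position value = −(long value) = HK$54.26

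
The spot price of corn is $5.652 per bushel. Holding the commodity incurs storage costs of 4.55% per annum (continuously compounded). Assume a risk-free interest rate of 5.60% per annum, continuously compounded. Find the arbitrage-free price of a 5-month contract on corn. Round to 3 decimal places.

Net carry = r + u − y = 0.0560 + 0.0455 − 0.0000 = 0.1015
F = S·e^((r+u−y)T) = 5.652 · e^(0.1015 × 5/12) = 5.652 · e^0.042292
= 5.652 × 1.043199 = $5.896 per bushel

$5.896 per bushel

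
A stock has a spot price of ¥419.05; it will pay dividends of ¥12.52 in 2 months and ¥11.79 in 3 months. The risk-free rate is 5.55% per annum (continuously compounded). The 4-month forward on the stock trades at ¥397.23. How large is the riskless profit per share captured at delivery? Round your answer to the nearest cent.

¥5.16 per share

PV(dividends) I = 12.52·e^(−0.0555·2/12) + 11.79·e^(−0.0555·3/12) = 24.0323
Fair forward F* = (S − I)·e^(rT) = (419.05 − 24.0323)·e^0.018500 = 395.0177 × 1.018672 = 402.3935
Market ¥397.23 < fair 402.3935: forward underpriced → reverse cash-and-carry (short the stock, invest proceeds at r, pay the dividends, go long the forward).
Profit at T = |F_mkt − F*| = |397.23 − 402.3935| = ¥5.16 per share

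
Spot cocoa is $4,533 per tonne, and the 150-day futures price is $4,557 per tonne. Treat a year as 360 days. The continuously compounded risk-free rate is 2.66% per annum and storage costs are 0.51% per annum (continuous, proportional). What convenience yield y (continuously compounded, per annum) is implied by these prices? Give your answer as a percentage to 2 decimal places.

1.90%

F = S·e^((r+u−y)T) ⇒ (r+u−y) = ln(F/S)/T
ln(4557/4533) = 0.005281; /T ⇒ 0.012674
y = r + u − ln(F/S)/T = 0.0266 + 0.0051 − 0.012674 = 0.019026
y = 1.90%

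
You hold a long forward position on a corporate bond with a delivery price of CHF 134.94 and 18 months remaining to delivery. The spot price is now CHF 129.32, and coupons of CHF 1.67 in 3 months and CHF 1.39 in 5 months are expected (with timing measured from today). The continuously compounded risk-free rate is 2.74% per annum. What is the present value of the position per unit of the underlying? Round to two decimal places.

PV(remaining coupons) I = 1.67·e^(−0.0274·3/12) + 1.39·e^(−0.0274·5/12) = 3.0328
Current forward F = (S − I)·e^(rT) = (129.32 − 3.0328)·e^(0.0274·18/12) = 126.2872 × 1.041956 = 131.5857
Value (long) = (F − K)·e^(−rT) = (131.5857 − 134.94) × 0.959733 = -3.2192
Value = -CHF 3.22

-CHF 3.22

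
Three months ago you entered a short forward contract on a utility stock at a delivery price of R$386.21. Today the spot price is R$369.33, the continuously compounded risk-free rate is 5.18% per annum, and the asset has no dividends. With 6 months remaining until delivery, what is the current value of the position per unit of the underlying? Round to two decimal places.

Current fair forward for the remaining 6 months: F = S·e^(r·T), r = 0.0518
F = 369.33 · e^(0.0518 × 6/12) = 369.33 × 1.026238 = 379.0205
Value of long forward = (F − K)·e^(−rT) = (379.0205 − 386.21) · e^(−0.0518·6/12)
= -7.1895 × 0.974433 = -7.01
Short position value = −(long value) = R$7.01

R$7.01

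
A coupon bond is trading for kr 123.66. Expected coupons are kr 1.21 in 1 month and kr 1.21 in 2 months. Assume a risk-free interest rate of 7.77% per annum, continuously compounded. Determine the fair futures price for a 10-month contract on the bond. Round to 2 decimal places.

kr 129.37

PV(coupons) I = 1.21·e^(−0.0777·1/12) + 1.21·e^(−0.0777·2/12)
I = 1.2022 + 1.1944 = 2.3966
F = (S − I)·e^(rT) = (123.66 − 2.3966) · e^(0.0777·10/12)
= 121.2634 · e^0.064750 = 121.2634 × 1.066892 = kr 129.37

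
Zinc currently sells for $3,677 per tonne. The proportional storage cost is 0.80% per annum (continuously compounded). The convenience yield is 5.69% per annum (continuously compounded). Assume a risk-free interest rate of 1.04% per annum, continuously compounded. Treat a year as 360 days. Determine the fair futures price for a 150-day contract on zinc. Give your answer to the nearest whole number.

$3,618 per tonne

Net carry = r + u − y = 0.0104 + 0.0080 − 0.0569 = -0.0385
F = S·e^((r+u−y)T) = 3677 · e^(-0.0385 × 150/360) = 3677 · e^-0.016042
= 3677 × 0.984086 = $3,618 per tonne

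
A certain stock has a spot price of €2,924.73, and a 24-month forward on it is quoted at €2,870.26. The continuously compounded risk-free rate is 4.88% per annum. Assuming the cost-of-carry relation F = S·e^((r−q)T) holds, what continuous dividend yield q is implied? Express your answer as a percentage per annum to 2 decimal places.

From F = S·e^((r−q)T): (r − q) = ln(F/S)/T
ln(2870.26/2924.73) = ln(0.981376) = -0.018800
(r − q) = -0.018800 / (24/12) = -0.009400
q = r − ln(F/S)/T = 0.0488 + 0.009400 = 0.058200
q = 5.82%

5.82%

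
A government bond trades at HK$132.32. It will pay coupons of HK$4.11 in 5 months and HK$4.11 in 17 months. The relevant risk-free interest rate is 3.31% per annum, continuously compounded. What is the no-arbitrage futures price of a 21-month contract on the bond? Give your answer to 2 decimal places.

HK$131.76

PV(coupons) I = 4.11·e^(−0.0331·5/12) + 4.11·e^(−0.0331·17/12)
I = 4.0537 + 3.9217 = 7.9754
F = (S − I)·e^(rT) = (132.32 − 7.9754) · e^(0.0331·21/12)
= 124.3446 · e^0.057925 = 124.3446 × 1.059636 = HK$131.76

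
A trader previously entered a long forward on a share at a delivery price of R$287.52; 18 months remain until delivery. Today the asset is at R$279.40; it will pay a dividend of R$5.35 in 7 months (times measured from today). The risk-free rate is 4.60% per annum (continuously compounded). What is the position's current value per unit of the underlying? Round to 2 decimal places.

PV(remaining dividends) I = 5.35·e^(−0.0460·7/12) = 5.2084
Current forward F = (S − I)·e^(rT) = (279.40 − 5.2084)·e^(0.0460·18/12) = 274.1916 × 1.071436 = 293.7788
Value (long) = (F − K)·e^(−rT) = (293.7788 − 287.52) × 0.933327 = 5.8415
Value = R$5.84

R$5.84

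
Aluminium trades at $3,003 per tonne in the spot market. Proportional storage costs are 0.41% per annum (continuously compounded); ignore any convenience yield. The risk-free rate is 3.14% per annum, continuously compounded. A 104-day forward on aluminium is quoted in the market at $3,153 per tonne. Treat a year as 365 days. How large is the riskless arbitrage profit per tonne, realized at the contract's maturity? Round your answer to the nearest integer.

$119 per tonne

Fair forward: F* = S·e^(carry·T), with carry = (r + u) = 0.0314 + 0.0041 = 0.0355
F* = 3003 · e^(0.0355 × 104/365) = 3003 · e^0.010115 = 3003 × 1.010166 = $3033.5285
Market $3153 > fair $3033.5285: forward overpriced → cash-and-carry (buy spot, short the forward).
At maturity, profit = |F_mkt − F*| = |3153 − 3033.5285| = $119 per tonne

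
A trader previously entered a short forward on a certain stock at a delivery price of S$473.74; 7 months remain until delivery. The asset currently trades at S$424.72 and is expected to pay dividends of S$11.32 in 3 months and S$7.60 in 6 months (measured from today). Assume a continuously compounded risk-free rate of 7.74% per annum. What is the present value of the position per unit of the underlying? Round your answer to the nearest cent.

PV(remaining dividends) I = 11.32·e^(−0.0774·3/12) + 7.60·e^(−0.0774·6/12) = 18.4146
Current forward F = (S − I)·e^(rT) = (424.72 − 18.4146)·e^(0.0774·7/12) = 406.3054 × 1.046185 = 425.0706
Value (long) = (F − K)·e^(−rT) = (425.0706 − 473.74) × 0.955854 = -46.5208
Short position value = −(long value) = S$46.52

S$46.52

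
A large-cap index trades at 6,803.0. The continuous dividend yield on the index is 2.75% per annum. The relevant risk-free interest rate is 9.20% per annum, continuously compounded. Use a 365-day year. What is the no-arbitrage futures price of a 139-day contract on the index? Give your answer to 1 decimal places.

6,972.2

F = S·e^((r − q)T) = 6803.0 · e^((0.0920 − 0.0275) × 139/365)
= 6803.0 · e^0.024563 = 6803.0 × 1.024867
F = 6,972.2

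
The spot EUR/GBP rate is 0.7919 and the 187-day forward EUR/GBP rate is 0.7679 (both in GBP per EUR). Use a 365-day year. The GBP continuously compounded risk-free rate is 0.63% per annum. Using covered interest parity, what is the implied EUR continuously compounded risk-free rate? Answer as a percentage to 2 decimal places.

6.64%

F = S·e^((r_GBP − r_EUR)T) ⇒ r_EUR = r_GBP − ln(F/S)/T
ln(0.7679/0.7919) = -0.030776; /(187/365) = -0.060071
r_EUR = 0.0063 + 0.060071 = 0.066371
r_EUR = 6.64%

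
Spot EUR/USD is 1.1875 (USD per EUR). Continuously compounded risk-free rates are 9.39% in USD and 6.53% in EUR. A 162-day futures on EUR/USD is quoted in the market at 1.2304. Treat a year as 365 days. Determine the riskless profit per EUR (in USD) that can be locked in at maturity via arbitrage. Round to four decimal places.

Fair futures: F* = S·e^(carry·T), with carry = (r_USD − r_EUR) = 0.0939 − 0.0653 = 0.0286
F* = 1.1875 · e^(0.0286 × 162/365) = 1.1875 · e^0.012694 = 1.1875 × 1.012775 = 1.2027
Market 1.2304 > fair 1.2027: forward overpriced → cash-and-carry (buy spot, short the forward).
At maturity, profit = |F_mkt − F*| = |1.2304 − 1.2027| = 0.0277 per EUR (in USD)

0.0277 per EUR (in USD)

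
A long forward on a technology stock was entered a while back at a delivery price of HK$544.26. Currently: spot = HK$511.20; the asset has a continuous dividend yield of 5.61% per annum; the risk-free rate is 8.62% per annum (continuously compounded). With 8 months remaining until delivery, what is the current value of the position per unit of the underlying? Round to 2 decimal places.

Current fair forward for the remaining 8 months: F = S·e^((r − q)·T), (r − q) = 0.0862 − 0.0561 = 0.0301
F = 511.20 · e^(0.0301 × 8/12) = 511.20 × 1.020269 = 521.5615
Value of long forward = (F − K)·e^(−rT) = (521.5615 − 544.26) · e^(−0.0862·8/12)
= -22.6985 × 0.944153 = -21.43

-HK$21.43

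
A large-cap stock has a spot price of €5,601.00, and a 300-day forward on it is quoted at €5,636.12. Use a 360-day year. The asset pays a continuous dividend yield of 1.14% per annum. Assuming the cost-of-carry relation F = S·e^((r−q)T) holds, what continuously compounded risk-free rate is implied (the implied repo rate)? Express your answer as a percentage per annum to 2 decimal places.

From F = S·e^((r−q)T): (r − q) = ln(F/S)/T
ln(5636.12/5601.00) = ln(1.006270) = 0.006250
(r − q) = 0.006250 / (300/360) = 0.007500
r = ln(F/S)/T + q = 0.007500 + 0.0114 = 0.018900
r = 1.89%

1.89%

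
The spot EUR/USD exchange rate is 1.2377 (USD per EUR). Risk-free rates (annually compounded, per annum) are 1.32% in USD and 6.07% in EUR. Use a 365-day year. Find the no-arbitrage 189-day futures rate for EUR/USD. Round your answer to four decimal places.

By covered interest parity, F = S · (1+r_USD)^T / (1+r_EUR)^T
= 1.2377 × 1.006813 / 1.030984 = 1.2377 × 0.976555
F = 1.2087 USD per EUR

1.2087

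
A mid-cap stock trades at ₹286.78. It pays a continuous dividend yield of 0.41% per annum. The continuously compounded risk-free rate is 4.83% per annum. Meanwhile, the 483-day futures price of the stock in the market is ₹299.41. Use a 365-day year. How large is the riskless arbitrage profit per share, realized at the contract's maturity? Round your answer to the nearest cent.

Fair futures: F* = S·e^(carry·T), with carry = (r − q) = 0.0483 − 0.0041 = 0.0442
F* = 286.78 · e^(0.0442 × 483/365) = 286.78 · e^0.058489 = 286.78 × 1.060233 = ₹304.0536
Market ₹299.41 < fair ₹304.0536: forward underpriced → reverse cash-and-carry (short spot, go long the forward).
At maturity, profit = |F_mkt − F*| = |299.41 − 304.0536| = ₹4.64 per share

₹4.64 per share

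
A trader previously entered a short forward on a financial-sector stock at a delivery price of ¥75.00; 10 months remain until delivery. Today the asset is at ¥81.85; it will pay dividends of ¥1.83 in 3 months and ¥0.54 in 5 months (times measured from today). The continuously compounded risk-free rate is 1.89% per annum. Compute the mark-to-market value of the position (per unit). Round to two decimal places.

-¥5.66

PV(remaining dividends) I = 1.83·e^(−0.0189·3/12) + 0.54·e^(−0.0189·5/12) = 2.3571
Current forward F = (S − I)·e^(rT) = (81.85 − 2.3571)·e^(0.0189·10/12) = 79.4929 × 1.015875 = 80.7548
Value (long) = (F − K)·e^(−rT) = (80.7548 − 75.00) × 0.984373 = 5.6649
Short position value = −(long value) = -¥5.66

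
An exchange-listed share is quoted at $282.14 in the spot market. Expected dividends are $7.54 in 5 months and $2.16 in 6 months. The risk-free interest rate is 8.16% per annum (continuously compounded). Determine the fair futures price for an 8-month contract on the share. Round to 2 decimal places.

PV(dividends) I = 7.54·e^(−0.0816·5/12) + 2.16·e^(−0.0816·6/12)
I = 7.2879 + 2.0736 = 9.3615
F = (S − I)·e^(rT) = (282.14 − 9.3615) · e^(0.0816·8/12)
= 272.7785 · e^0.054400 = 272.7785 × 1.055907 = $288.03

$288.03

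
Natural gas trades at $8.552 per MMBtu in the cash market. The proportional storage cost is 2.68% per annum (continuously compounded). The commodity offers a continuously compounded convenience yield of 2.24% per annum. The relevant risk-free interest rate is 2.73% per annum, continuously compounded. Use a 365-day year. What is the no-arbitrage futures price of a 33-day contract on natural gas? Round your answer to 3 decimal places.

$8.577 per MMBtu

Net carry = r + u − y = 0.0273 + 0.0268 − 0.0224 = 0.0317
F = S·e^((r+u−y)T) = 8.552 · e^(0.0317 × 33/365) = 8.552 · e^0.002866
= 8.552 × 1.002870 = $8.577 per MMBtu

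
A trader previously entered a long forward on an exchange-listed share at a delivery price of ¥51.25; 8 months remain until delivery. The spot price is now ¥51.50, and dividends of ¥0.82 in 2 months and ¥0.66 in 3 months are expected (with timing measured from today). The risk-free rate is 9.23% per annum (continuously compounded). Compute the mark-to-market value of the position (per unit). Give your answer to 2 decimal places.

¥1.86

PV(remaining dividends) I = 0.82·e^(−0.0923·2/12) + 0.66·e^(−0.0923·3/12) = 1.4524
Current forward F = (S − I)·e^(rT) = (51.50 − 1.4524)·e^(0.0923·8/12) = 50.0476 × 1.063466 = 53.2239
Value (long) = (F − K)·e^(−rT) = (53.2239 − 51.25) × 0.940322 = 1.8561
Value = ¥1.86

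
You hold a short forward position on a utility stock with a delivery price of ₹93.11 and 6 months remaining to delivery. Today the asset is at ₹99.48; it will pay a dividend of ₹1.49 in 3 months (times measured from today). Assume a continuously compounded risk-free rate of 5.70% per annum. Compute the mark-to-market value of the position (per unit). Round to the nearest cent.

-₹7.52

PV(remaining dividends) I = 1.49·e^(−0.0570·3/12) = 1.4689
Current forward F = (S − I)·e^(rT) = (99.48 − 1.4689)·e^(0.0570·6/12) = 98.0111 × 1.028910 = 100.8446
Value (long) = (F − K)·e^(−rT) = (100.8446 − 93.11) × 0.971902 = 7.5173
Short position value = −(long value) = -₹7.52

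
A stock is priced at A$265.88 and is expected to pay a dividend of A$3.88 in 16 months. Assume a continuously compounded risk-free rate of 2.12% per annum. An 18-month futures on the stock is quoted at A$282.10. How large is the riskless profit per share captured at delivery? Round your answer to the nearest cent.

A$11.52 per share

PV(dividends) I = 3.88·e^(−0.0212·16/12) = 3.7719
Fair futures F* = (S − I)·e^(rT) = (265.88 − 3.7719)·e^0.031800 = 262.1081 × 1.032311 = 270.5771
Market A$282.10 > fair 270.5771: forward overpriced → cash-and-carry (borrow at r, buy the stock and collect the dividends, short the forward).
Profit at T = |F_mkt − F*| = |282.10 − 270.5771| = A$11.52 per share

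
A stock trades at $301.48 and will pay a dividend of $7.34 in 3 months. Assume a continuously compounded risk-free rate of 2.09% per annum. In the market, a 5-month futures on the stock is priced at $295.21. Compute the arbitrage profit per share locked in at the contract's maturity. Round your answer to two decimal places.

PV(dividends) I = 7.34·e^(−0.0209·3/12) = 7.3017
Fair futures F* = (S − I)·e^(rT) = (301.48 − 7.3017)·e^0.008708 = 294.1783 × 1.008746 = 296.7512
Market $295.21 < fair 296.7512: forward underpriced → reverse cash-and-carry (short the stock, invest proceeds at r, pay the dividends, go long the forward).
Profit at T = |F_mkt − F*| = |295.21 − 296.7512| = $1.54 per share

$1.54 per share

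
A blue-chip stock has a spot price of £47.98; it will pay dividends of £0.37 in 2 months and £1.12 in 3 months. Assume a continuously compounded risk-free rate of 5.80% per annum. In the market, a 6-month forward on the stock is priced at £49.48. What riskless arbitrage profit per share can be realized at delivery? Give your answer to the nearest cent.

PV(dividends) I = 0.37·e^(−0.0580·2/12) + 1.12·e^(−0.0580·3/12) = 1.4703
Fair forward F* = (S − I)·e^(rT) = (47.98 − 1.4703)·e^0.029000 = 46.5097 × 1.029425 = 47.8782
Market £49.48 > fair 47.8782: forward overpriced → cash-and-carry (borrow at r, buy the stock and collect the dividends, short the forward).
Profit at T = |F_mkt − F*| = |49.48 − 47.8782| = £1.60 per share

£1.60 per share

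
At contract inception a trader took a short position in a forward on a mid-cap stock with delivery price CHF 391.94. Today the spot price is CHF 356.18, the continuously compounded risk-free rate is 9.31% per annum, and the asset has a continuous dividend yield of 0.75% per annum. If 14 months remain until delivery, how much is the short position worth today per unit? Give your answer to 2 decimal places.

Current fair forward for the remaining 14 months: F = S·e^((r − q)·T), (r − q) = 0.0931 − 0.0075 = 0.0856
F = 356.18 · e^(0.0856 × 14/12) = 356.18 × 1.105024 = 393.5874
Value of long forward = (F − K)·e^(−rT) = (393.5874 − 391.94) · e^(−0.0931·14/12)
= 1.6474 × 0.897074 = 1.48
Short position value = −(long value) = -CHF 1.48

-CHF 1.48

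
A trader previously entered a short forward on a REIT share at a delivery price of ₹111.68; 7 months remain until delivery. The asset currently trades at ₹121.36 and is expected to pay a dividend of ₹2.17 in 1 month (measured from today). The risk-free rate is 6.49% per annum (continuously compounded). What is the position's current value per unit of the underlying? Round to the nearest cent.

PV(remaining dividends) I = 2.17·e^(−0.0649·1/12) = 2.1583
Current forward F = (S − I)·e^(rT) = (121.36 − 2.1583)·e^(0.0649·7/12) = 119.2017 × 1.038584 = 123.8010
Value (long) = (F − K)·e^(−rT) = (123.8010 − 111.68) × 0.962849 = 11.6707
Short position value = −(long value) = -₹11.67

-₹11.67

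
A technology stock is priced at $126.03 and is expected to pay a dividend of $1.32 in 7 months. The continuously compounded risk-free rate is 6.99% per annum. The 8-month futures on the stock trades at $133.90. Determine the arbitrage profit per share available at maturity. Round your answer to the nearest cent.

PV(dividends) I = 1.32·e^(−0.0699·7/12) = 1.2673
Fair futures F* = (S − I)·e^(rT) = (126.03 − 1.2673)·e^0.046600 = 124.7627 × 1.047703 = 130.7143
Market $133.90 > fair 130.7143: forward overpriced → cash-and-carry (borrow at r, buy the stock and collect the dividends, short the forward).
Profit at T = |F_mkt − F*| = |133.90 − 130.7143| = $3.19 per share

$3.19 per share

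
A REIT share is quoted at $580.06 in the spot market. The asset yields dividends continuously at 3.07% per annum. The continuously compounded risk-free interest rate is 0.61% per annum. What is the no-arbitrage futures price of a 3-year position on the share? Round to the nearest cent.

F = S·e^((r − q)T) = 580.06 · e^((0.0061 − 0.0307) × 3)
= 580.06 · e^-0.073800 = 580.06 × 0.928857
F = $538.79

$538.79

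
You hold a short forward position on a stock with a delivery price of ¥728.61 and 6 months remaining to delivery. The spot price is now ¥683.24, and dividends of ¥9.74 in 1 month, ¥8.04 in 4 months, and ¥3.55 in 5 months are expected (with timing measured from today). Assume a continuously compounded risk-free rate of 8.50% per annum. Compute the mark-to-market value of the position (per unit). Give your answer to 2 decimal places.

PV(remaining dividends) I = 9.74·e^(−0.0850·1/12) + 8.04·e^(−0.0850·4/12) + 3.55·e^(−0.0850·5/12) = 20.9131
Current forward F = (S − I)·e^(rT) = (683.24 − 20.9131)·e^(0.0850·6/12) = 662.3269 × 1.043416 = 691.0825
Value (long) = (F − K)·e^(−rT) = (691.0825 − 728.61) × 0.958390 = -35.9660
Short position value = −(long value) = ¥35.97

¥35.97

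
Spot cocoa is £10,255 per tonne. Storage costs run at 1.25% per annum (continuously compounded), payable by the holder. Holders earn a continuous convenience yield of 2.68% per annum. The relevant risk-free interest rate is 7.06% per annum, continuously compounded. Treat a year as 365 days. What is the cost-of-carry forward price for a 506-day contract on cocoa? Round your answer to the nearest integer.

£11,087 per tonne

Net carry = r + u − y = 0.0706 + 0.0125 − 0.0268 = 0.0563
F = S·e^((r+u−y)T) = 10255 · e^(0.0563 × 506/365) = 10255 · e^0.078049
= 10255 × 1.081176 = £11,087 per tonne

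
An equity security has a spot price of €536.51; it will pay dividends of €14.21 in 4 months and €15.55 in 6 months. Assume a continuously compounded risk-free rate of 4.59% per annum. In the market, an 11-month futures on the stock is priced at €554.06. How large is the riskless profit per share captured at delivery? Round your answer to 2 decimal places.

€24.94 per share

PV(dividends) I = 14.21·e^(−0.0459·4/12) + 15.55·e^(−0.0459·6/12) = 29.1914
Fair futures F* = (S − I)·e^(rT) = (536.51 − 29.1914)·e^0.042075 = 507.3186 × 1.042973 = 529.1196
Market €554.06 > fair 529.1196: forward overpriced → cash-and-carry (borrow at r, buy the stock and collect the dividends, short the forward).
Profit at T = |F_mkt − F*| = |554.06 − 529.1196| = €24.94 per share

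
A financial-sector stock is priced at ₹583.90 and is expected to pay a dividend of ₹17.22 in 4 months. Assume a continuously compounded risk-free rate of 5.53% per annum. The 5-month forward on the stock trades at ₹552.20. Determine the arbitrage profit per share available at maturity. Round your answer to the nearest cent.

PV(dividends) I = 17.22·e^(−0.0553·4/12) = 16.9055
Fair forward F* = (S − I)·e^(rT) = (583.90 − 16.9055)·e^0.023042 = 566.9945 × 1.023310 = 580.2111
Market ₹552.20 < fair 580.2111: forward underpriced → reverse cash-and-carry (short the stock, invest proceeds at r, pay the dividends, go long the forward).
Profit at T = |F_mkt − F*| = |552.20 − 580.2111| = ₹28.01 per share

₹28.01 per share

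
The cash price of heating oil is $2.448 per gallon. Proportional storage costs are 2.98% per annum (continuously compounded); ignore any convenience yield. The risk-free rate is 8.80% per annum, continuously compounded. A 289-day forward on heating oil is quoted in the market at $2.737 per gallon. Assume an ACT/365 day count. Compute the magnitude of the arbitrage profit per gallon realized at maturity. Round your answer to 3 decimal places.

$0.050 per gallon

Fair forward: F* = S·e^(carry·T), with carry = (r + u) = 0.0880 + 0.0298 = 0.1178
F* = 2.448 · e^(0.1178 × 289/365) = 2.448 · e^0.093272 = 2.448 × 1.097760 = $2.6873
Market $2.737 > fair $2.6873: forward overpriced → cash-and-carry (buy spot, short the forward).
At maturity, profit = |F_mkt − F*| = |2.737 − 2.6873| = $0.050 per gallon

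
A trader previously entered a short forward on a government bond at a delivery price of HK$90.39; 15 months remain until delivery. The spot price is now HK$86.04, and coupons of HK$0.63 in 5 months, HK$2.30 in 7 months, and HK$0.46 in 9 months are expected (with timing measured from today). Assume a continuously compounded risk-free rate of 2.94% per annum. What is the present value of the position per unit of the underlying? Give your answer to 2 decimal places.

HK$4.42

PV(remaining coupons) I = 0.63·e^(−0.0294·5/12) + 2.30·e^(−0.0294·7/12) + 0.46·e^(−0.0294·9/12) = 3.3332
Current forward F = (S − I)·e^(rT) = (86.04 − 3.3332)·e^(0.0294·15/12) = 82.7068 × 1.037434 = 85.8028
Value (long) = (F − K)·e^(−rT) = (85.8028 − 90.39) × 0.963917 = -4.4217
Short position value = −(long value) = HK$4.42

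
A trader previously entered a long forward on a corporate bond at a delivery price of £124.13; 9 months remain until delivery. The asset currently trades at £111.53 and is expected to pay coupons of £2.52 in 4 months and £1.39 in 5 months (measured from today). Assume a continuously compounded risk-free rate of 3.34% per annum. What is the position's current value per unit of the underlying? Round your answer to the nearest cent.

-£13.39

PV(remaining coupons) I = 2.52·e^(−0.0334·4/12) + 1.39·e^(−0.0334·5/12) = 3.8629
Current forward F = (S − I)·e^(rT) = (111.53 − 3.8629)·e^(0.0334·9/12) = 107.6671 × 1.025366 = 110.3982
Value (long) = (F − K)·e^(−rT) = (110.3982 − 124.13) × 0.975261 = -13.3921
Value = -£13.39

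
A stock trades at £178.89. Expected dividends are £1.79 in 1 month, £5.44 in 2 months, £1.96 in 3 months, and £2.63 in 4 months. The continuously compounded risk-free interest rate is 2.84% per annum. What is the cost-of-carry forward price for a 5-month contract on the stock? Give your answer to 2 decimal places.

£169.13

PV(dividends) I = 1.79·e^(−0.0284·1/12) + 5.44·e^(−0.0284·2/12) + 1.96·e^(−0.0284·3/12) + 2.63·e^(−0.0284·4/12)
I = 1.7858 + 5.4143 + 1.9461 + 2.6052 = 11.7514
F = (S − I)·e^(rT) = (178.89 − 11.7514) · e^(0.0284·5/12)
= 167.1386 · e^0.011833 = 167.1386 × 1.011903 = £169.13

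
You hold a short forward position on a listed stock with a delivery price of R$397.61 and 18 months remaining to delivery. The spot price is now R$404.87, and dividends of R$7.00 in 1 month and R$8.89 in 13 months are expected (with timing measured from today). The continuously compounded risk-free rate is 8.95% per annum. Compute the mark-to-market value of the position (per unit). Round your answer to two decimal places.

-R$42.19

PV(remaining dividends) I = 7.00·e^(−0.0895·1/12) + 8.89·e^(−0.0895·13/12) = 15.0165
Current forward F = (S − I)·e^(rT) = (404.87 − 15.0165)·e^(0.0895·18/12) = 389.8535 × 1.143679 = 445.8673
Value (long) = (F − K)·e^(−rT) = (445.8673 − 397.61) × 0.874371 = 42.1948
Short position value = −(long value) = -R$42.19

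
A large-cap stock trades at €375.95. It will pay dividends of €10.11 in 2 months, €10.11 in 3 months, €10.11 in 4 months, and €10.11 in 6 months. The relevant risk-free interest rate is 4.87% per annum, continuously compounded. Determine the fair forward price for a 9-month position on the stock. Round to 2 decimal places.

PV(dividends) I = 10.11·e^(−0.0487·2/12) + 10.11·e^(−0.0487·3/12) + 10.11·e^(−0.0487·4/12) + 10.11·e^(−0.0487·6/12)
I = 10.0283 + 9.9877 + 9.9472 + 9.8668 = 39.8300
F = (S − I)·e^(rT) = (375.95 − 39.8300) · e^(0.0487·9/12)
= 336.1200 · e^0.036525 = 336.1200 × 1.037200 = €348.62

€348.62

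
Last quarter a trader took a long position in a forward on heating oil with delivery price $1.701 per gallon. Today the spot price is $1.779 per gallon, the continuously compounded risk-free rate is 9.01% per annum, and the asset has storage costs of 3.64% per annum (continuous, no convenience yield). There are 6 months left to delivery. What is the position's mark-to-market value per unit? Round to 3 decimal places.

Current fair forward for the remaining 6 months: F = S·e^((r + u)·T), (r + u) = 0.0901 + 0.0364 = 0.1265
F = 1.779 · e^(0.1265 × 6/12) = 1.779 × 1.065293 = 1.8952
Value of long forward = (F − K)·e^(−rT) = (1.8952 − 1.701) · e^(−0.0901·6/12)
= 0.1942 × 0.955950 = 0.186

$0.186 per gallon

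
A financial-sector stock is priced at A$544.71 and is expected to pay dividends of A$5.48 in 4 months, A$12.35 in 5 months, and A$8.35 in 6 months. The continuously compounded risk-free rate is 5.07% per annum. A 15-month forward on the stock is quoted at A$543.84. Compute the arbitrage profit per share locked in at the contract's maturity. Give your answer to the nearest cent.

PV(dividends) I = 5.48·e^(−0.0507·4/12) + 12.35·e^(−0.0507·5/12) + 8.35·e^(−0.0507·6/12) = 25.6210
Fair forward F* = (S − I)·e^(rT) = (544.71 − 25.6210)·e^0.063375 = 519.0890 × 1.065426 = 553.0509
Market A$543.84 < fair 553.0509: forward underpriced → reverse cash-and-carry (short the stock, invest proceeds at r, pay the dividends, go long the forward).
Profit at T = |F_mkt − F*| = |543.84 − 553.0509| = A$9.21 per share

A$9.21 per share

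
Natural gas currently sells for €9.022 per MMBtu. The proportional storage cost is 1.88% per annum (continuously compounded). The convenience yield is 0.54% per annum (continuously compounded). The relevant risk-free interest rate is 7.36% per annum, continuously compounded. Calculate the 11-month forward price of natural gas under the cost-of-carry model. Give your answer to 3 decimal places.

€9.771 per MMBtu

Net carry = r + u − y = 0.0736 + 0.0188 − 0.0054 = 0.0870
F = S·e^((r+u−y)T) = 9.022 · e^(0.0870 × 11/12) = 9.022 · e^0.079750
= 9.022 × 1.083016 = €9.771 per MMBtu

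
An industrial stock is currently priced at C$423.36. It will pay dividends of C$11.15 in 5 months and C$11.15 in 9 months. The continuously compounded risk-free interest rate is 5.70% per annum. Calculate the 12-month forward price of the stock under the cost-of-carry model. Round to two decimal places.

C$425.36

PV(dividends) I = 11.15·e^(−0.0570·5/12) + 11.15·e^(−0.0570·9/12)
I = 10.8883 + 10.6834 = 21.5717
F = (S − I)·e^(rT) = (423.36 − 21.5717) · e^(0.0570·12/12)
= 401.7883 · e^0.057000 = 401.7883 × 1.058656 = C$425.36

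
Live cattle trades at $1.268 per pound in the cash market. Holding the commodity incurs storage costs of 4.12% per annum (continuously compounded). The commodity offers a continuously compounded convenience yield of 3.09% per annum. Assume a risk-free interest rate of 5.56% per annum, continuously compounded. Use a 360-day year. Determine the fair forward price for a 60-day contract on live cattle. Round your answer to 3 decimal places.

$1.282 per pound

Net carry = r + u − y = 0.0556 + 0.0412 − 0.0309 = 0.0659
F = S·e^((r+u−y)T) = 1.268 · e^(0.0659 × 60/360) = 1.268 · e^0.010983
= 1.268 × 1.011044 = $1.282 per pound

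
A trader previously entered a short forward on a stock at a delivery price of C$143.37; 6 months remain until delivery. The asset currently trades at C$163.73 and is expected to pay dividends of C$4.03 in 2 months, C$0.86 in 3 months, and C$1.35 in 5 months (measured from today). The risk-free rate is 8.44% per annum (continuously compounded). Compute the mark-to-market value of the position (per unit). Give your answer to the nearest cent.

-C$20.17

PV(remaining dividends) I = 4.03·e^(−0.0844·2/12) + 0.86·e^(−0.0844·3/12) + 1.35·e^(−0.0844·5/12) = 6.1191
Current forward F = (S − I)·e^(rT) = (163.73 − 6.1191)·e^(0.0844·6/12) = 157.6109 × 1.043103 = 164.4044
Value (long) = (F − K)·e^(−rT) = (164.4044 − 143.37) × 0.958678 = 20.1652
Short position value = −(long value) = -C$20.17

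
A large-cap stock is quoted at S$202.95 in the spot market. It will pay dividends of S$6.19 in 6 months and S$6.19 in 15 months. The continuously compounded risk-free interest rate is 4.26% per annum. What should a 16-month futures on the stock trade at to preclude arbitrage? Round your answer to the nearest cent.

PV(dividends) I = 6.19·e^(−0.0426·6/12) + 6.19·e^(−0.0426·15/12)
I = 6.0595 + 5.8690 = 11.9285
F = (S − I)·e^(rT) = (202.95 − 11.9285) · e^(0.0426·16/12)
= 191.0215 · e^0.056800 = 191.0215 × 1.058444 = S$202.19

S$202.19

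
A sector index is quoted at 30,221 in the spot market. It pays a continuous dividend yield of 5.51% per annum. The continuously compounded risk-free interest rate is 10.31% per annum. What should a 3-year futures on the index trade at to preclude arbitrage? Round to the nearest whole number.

34,902

F = S·e^((r − q)T) = 30221 · e^((0.1031 − 0.0551) × 3)
= 30221 · e^0.144000 = 30221 × 1.154884
F = 34,902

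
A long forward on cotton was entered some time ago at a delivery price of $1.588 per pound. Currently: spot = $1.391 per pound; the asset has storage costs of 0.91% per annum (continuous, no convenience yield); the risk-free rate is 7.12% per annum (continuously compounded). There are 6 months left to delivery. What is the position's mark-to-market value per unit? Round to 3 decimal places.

-$0.135 per pound

Current fair forward for the remaining 6 months: F = S·e^((r + u)·T), (r + u) = 0.0712 + 0.0091 = 0.0803
F = 1.391 · e^(0.0803 × 6/12) = 1.391 × 1.040967 = 1.4480
Value of long forward = (F − K)·e^(−rT) = (1.4480 − 1.588) · e^(−0.0712·6/12)
= -0.1400 × 0.965026 = -0.135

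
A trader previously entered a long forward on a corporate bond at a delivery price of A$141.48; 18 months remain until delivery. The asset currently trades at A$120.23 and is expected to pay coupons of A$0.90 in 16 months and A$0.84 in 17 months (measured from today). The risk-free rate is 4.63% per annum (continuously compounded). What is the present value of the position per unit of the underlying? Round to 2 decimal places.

-A$13.39

PV(remaining coupons) I = 0.90·e^(−0.0463·16/12) + 0.84·e^(−0.0463·17/12) = 1.6328
Current forward F = (S − I)·e^(rT) = (120.23 − 1.6328)·e^(0.0463·18/12) = 118.5972 × 1.071918 = 127.1265
Value (long) = (F − K)·e^(−rT) = (127.1265 − 141.48) × 0.932907 = -13.3905
Value = -A$13.39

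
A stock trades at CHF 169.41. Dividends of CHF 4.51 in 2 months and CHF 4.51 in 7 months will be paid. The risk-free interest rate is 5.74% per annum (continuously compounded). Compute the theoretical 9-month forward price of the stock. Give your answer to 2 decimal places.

CHF 167.65

PV(dividends) I = 4.51·e^(−0.0574·2/12) + 4.51·e^(−0.0574·7/12)
I = 4.4671 + 4.3615 = 8.8286
F = (S − I)·e^(rT) = (169.41 − 8.8286) · e^(0.0574·9/12)
= 160.5814 · e^0.043050 = 160.5814 × 1.043990 = CHF 167.65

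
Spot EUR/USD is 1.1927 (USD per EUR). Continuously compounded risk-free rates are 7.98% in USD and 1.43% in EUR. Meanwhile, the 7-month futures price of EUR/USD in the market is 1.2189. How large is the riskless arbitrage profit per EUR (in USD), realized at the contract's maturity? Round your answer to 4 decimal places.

Fair futures: F* = S·e^(carry·T), with carry = (r_USD − r_EUR) = 0.0798 − 0.0143 = 0.0655
F* = 1.1927 · e^(0.0655 × 7/12) = 1.1927 · e^0.038208 = 1.1927 × 1.038947 = 1.2392
Market 1.2189 < fair 1.2392: forward underpriced → reverse cash-and-carry (short spot, go long the forward).
At maturity, profit = |F_mkt − F*| = |1.2189 − 1.2392| = 0.0203 per EUR (in USD)

0.0203 per EUR (in USD)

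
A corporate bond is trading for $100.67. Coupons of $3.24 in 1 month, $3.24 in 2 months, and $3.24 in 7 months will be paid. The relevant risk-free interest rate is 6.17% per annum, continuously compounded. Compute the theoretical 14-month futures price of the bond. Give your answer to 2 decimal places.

PV(coupons) I = 3.24·e^(−0.0617·1/12) + 3.24·e^(−0.0617·2/12) + 3.24·e^(−0.0617·7/12)
I = 3.2234 + 3.2069 + 3.1255 = 9.5558
F = (S − I)·e^(rT) = (100.67 − 9.5558) · e^(0.0617·14/12)
= 91.1142 · e^0.071983 = 91.1142 × 1.074637 = $97.91

$97.91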